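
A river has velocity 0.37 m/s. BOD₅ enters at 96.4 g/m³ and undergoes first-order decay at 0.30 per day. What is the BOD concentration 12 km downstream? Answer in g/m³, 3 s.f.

Travel time t = 12 km / 0.37 m/s = 1.2e+04/0.37 = 3.243e+04 s = 0.3754 d.
First-order decay: C = 96.4·exp(−0.30·0.3754) = 96.4·0.8935 = 86.13 g/m³.

86.1 g/m³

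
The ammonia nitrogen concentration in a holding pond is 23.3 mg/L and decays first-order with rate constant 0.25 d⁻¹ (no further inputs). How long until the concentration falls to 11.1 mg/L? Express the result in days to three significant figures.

2.97 d

t = ln(C₀/C)/k = ln(23.3/11.1)/0.25 = 0.7415/0.25 = 2.966 d.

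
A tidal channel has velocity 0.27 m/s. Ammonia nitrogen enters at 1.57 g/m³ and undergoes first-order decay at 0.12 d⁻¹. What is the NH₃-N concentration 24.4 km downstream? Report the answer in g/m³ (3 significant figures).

Travel time t = 24.4 km / 0.27 m/s = 2.44e+04/0.27 = 9.037e+04 s = 1.046 d.
First-order decay: C = 1.57·exp(−0.12·1.046) = 1.57·0.882 = 1.385 g/m³.

1.38 g/m³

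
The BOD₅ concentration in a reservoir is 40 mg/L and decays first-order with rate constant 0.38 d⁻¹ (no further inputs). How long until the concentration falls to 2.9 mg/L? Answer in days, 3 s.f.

6.91 d

t = ln(C₀/C)/k = ln(40/2.9)/0.38 = 2.624/0.38 = 6.906 d.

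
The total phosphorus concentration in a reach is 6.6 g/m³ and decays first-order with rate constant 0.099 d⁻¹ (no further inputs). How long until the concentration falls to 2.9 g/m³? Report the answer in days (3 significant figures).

8.31 d

t = ln(C₀/C)/k = ln(6.6/2.9)/0.099 = 0.8224/0.099 = 8.307 d.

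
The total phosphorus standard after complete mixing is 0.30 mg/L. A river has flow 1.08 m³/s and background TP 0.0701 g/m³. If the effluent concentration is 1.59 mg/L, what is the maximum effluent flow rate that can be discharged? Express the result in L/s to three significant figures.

Mass balance at complete mixing: C_std·(Q_w + Q_r) = Q_w·C_e + Q_r·C_b.
Rearranging, Q_w = Q_r·(C_std − C_b)/(C_e − C_std) = 1.08·(0.3 − 0.0701) / (1.59 − 0.3) = 0.1925 m³/s.
= 192.5 L/s.

192 L/s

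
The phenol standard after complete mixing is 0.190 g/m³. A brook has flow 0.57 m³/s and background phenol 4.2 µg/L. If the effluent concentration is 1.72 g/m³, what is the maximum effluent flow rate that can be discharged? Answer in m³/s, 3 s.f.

0.0692 m³/s

4.2 µg/L = 0.0042 mg/L.
Mass balance at complete mixing: C_std·(Q_w + Q_r) = Q_w·C_e + Q_r·C_b.
Rearranging, Q_w = Q_r·(C_std − C_b)/(C_e − C_std) = 0.57·(0.19 − 0.0042) / (1.72 − 0.19) = 0.06922 m³/s.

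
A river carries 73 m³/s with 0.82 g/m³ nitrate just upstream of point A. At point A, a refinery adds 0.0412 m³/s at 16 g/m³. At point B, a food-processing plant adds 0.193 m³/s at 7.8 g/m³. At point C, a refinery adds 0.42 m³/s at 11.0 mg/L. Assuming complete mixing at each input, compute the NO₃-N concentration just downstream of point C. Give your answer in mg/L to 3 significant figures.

After input A: C = (73·0.82 + 0.0412·16) / 73.04 = 0.8286 mg/L.
After input B: C = (73.04·0.8286 + 0.193·7.8) / 73.23 = 0.8469 mg/L.
After input C: C = (73.23·0.8469 + 0.42·11) / 73.65 = 0.9048 mg/L.

0.905 mg/L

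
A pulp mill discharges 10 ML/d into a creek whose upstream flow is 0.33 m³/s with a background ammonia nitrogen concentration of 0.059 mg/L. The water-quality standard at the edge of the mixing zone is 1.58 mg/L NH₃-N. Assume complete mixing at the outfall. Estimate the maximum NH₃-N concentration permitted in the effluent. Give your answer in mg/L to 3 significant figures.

5.92 mg/L

10 ML/d = 0.1157 m³/s.
Mass balance: 1.58·0.4457 = 0.1157·Cₑ + 0.33·0.059.
Cₑ = (0.7043 − 0.01947) / 0.1157 = 5.917 mg/L.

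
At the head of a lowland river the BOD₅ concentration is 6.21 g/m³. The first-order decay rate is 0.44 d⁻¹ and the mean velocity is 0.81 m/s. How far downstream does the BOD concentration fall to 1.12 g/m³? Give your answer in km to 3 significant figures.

From C = C₀·e^(−kt), t = ln(C₀/C)/k = ln(6.21/1.12)/0.44 = 1.713/0.44 = 3.893 d.
Distance = v·t = 0.81 m/s × 3.363e+05 s = 2.724e+05 m = 272.4 km.

272 km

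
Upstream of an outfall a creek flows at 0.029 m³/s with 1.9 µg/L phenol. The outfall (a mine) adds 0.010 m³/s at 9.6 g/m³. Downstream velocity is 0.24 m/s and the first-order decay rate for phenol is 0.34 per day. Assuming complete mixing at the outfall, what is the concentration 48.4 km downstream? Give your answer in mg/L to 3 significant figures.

1.9 µg/L = 0.0019 mg/L.
After complete mixing, C₀ = (0.01·9.6 + 0.029·0.0019) / 0.039 = 2.463 mg/L.
Travel time t = 4.84e+04 m / 0.24 m/s = 2.017e+05 s = 2.334 d.
C = 2.463·exp(−0.34·2.334) = 2.463·0.4522 = 1.114 mg/L.

1.11 mg/L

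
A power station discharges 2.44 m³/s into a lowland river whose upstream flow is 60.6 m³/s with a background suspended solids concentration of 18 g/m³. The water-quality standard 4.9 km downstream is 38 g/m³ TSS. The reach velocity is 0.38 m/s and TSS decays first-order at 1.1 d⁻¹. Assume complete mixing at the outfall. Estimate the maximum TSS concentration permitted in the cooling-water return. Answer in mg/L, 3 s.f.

Travel time to the compliance point: t = 4900/0.38 = 1.289e+04 s = 0.1492 d; decay factor exp(−1.1·0.1492) = 0.8486.
So the concentration just after mixing may be at most 38/0.8486 = 44.78 mg/L.
Mass balance: 44.78·63.04 = 2.44·Cₑ + 60.6·18.
Cₑ = (2823 − 1091) / 2.44 = 709.9 mg/L.

710 mg/L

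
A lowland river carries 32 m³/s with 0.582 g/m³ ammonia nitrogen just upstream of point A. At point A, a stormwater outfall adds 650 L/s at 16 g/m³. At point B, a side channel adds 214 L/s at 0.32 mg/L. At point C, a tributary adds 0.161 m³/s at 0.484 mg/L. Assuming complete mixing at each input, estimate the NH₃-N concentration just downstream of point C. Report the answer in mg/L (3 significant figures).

650 L/s = 0.65 m³/s.
After input A: C = (32·0.582 + 0.65·16) / 32.65 = 0.8889 mg/L.
214 L/s = 0.214 m³/s.
After input B: C = (32.65·0.8889 + 0.214·0.32) / 32.86 = 0.8852 mg/L.
After input C: C = (32.86·0.8852 + 0.161·0.484) / 33.02 = 0.8833 mg/L.

0.883 mg/L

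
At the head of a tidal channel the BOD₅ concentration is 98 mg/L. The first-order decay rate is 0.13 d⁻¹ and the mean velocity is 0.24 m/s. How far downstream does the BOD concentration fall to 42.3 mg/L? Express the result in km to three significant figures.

From C = C₀·e^(−kt), t = ln(C₀/C)/k = ln(98/42.3)/0.13 = 0.8402/0.13 = 6.463 d.
Distance = v·t = 0.24 m/s × 5.584e+05 s = 1.34e+05 m = 134 km.

134 km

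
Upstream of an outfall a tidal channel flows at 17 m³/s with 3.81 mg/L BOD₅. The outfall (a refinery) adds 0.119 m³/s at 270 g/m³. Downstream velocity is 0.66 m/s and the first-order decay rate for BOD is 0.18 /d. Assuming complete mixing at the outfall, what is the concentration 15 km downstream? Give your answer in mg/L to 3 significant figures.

After complete mixing, C₀ = (0.119·270 + 17·3.81) / 17.12 = 5.66 mg/L.
Travel time t = 1.5e+04 m / 0.66 m/s = 2.273e+04 s = 0.263 d.
C = 5.66·exp(−0.18·0.263) = 5.66·0.9538 = 5.399 mg/L.

5.40 mg/L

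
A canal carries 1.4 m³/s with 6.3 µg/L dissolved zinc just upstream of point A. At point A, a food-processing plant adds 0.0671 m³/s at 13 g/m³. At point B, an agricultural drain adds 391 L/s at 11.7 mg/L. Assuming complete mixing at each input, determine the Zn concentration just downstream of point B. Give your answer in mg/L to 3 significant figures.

6.3 µg/L = 0.0063 mg/L.
After input A: C = (1.4·0.0063 + 0.0671·13) / 1.467 = 0.6006 mg/L.
391 L/s = 0.391 m³/s.
After input B: C = (1.467·0.6006 + 0.391·11.7) / 1.858 = 2.936 mg/L.

2.94 mg/L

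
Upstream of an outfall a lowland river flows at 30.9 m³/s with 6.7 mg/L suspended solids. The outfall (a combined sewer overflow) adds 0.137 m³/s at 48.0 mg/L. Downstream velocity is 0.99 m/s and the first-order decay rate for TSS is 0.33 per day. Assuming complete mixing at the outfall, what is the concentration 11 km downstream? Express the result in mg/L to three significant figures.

After complete mixing, C₀ = (0.137·48 + 30.9·6.7) / 31.04 = 6.882 mg/L.
Travel time t = 1.1e+04 m / 0.99 m/s = 1.111e+04 s = 0.1286 d.
C = 6.882·exp(−0.33·0.1286) = 6.882·0.9584 = 6.596 mg/L.

6.60 mg/L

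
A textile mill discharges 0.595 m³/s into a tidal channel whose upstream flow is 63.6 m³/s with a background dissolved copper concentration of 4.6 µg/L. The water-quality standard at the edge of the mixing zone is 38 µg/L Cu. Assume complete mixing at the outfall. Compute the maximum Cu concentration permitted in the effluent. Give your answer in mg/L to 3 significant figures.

4.6 µg/L = 0.0046 mg/L.
38 µg/L = 0.038 mg/L.
Mass balance: 0.038·64.2 = 0.595·Cₑ + 63.6·0.0046.
Cₑ = (2.439 − 0.2926) / 0.595 = 3.608 mg/L.

3.61 mg/L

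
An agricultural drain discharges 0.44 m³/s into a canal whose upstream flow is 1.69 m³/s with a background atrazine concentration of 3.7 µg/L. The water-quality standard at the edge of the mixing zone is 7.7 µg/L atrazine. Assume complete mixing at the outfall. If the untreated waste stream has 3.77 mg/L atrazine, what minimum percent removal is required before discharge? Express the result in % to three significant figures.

99.4 %

3.7 µg/L = 0.0037 mg/L.
7.7 µg/L = 0.0077 mg/L.
Mass balance: 0.0077·2.13 = 0.44·Cₑ + 1.69·0.0037.
Cₑ = (0.0164 − 0.006253) / 0.44 = 0.02306 mg/L.
Required removal = 1 − 0.02306/3.77 = 99.39 %.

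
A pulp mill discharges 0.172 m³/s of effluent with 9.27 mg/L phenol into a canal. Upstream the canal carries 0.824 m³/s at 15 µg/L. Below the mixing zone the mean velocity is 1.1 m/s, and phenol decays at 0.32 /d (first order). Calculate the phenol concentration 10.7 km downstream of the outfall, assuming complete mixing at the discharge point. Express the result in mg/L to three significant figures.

15 µg/L = 0.015 mg/L.
After complete mixing, C₀ = (0.172·9.27 + 0.824·0.015) / 0.996 = 1.613 mg/L.
Travel time t = 1.07e+04 m / 1.1 m/s = 9727 s = 0.1126 d.
C = 1.613·exp(−0.32·0.1126) = 1.613·0.9646 = 1.556 mg/L.

1.56 mg/L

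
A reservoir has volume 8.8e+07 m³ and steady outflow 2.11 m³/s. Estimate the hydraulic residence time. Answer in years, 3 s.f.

Q = 2.11 m³/s × 3.156e+07 s/yr = 6.659e+07 m³/yr.
Hydraulic residence time τ = V/Q = 8.8e+07/6.659e+07 = 1.322 yr.

1.32 yr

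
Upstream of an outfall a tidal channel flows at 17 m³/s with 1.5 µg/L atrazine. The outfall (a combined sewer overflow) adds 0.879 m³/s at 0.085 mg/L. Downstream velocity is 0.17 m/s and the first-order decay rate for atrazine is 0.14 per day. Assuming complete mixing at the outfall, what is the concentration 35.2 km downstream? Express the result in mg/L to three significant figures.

1.5 µg/L = 0.0015 mg/L.
After complete mixing, C₀ = (0.879·0.085 + 17·0.0015) / 17.88 = 0.005605 mg/L.
Travel time t = 3.52e+04 m / 0.17 m/s = 2.071e+05 s = 2.397 d.
C = 0.005605·exp(−0.14·2.397) = 0.005605·0.715 = 0.004008 mg/L.

0.00401 mg/L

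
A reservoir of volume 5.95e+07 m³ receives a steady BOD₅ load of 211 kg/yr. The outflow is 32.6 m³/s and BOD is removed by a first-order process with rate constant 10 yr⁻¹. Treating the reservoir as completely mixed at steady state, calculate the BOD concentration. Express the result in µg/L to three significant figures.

Outflow Q = 32.6 m³/s × 3.156e+07 s/yr = 1.029e+09 m³/yr.
Steady-state CSTR mass balance: W = Q·C + k·V·C, so C = W/(Q + kV).
Q + kV = 1.029e+09 + 10·5.95e+07 = 1.624e+09 m³/yr.
C = 211/1.624e+09 = 1.299e-07 kg/m³ = 0.0001299 mg/L = 0.1299 µg/L.

0.130 µg/L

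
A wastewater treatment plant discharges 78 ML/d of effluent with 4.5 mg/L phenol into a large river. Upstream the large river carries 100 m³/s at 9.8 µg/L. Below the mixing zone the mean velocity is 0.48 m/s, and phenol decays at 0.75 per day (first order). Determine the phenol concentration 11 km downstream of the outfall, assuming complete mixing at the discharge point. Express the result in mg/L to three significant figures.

78 ML/d = 0.9028 m³/s.
9.8 µg/L = 0.0098 mg/L.
After complete mixing, C₀ = (0.9028·4.5 + 100·0.0098) / 100.9 = 0.04997 mg/L.
Travel time t = 1.1e+04 m / 0.48 m/s = 2.292e+04 s = 0.2652 d.
C = 0.04997·exp(−0.75·0.2652) = 0.04997·0.8196 = 0.04096 mg/L.

0.0410 mg/L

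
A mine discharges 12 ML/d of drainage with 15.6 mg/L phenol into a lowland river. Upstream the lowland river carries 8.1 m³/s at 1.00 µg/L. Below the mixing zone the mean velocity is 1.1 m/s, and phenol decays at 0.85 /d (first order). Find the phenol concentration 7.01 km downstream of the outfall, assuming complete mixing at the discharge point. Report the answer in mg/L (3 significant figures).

12 ML/d = 0.1389 m³/s.
1.00 µg/L = 0.001 mg/L.
After complete mixing, C₀ = (0.1389·15.6 + 8.1·0.001) / 8.239 = 0.264 mg/L.
Travel time t = 7010 m / 1.1 m/s = 6373 s = 0.07376 d.
C = 0.264·exp(−0.85·0.07376) = 0.264·0.9392 = 0.2479 mg/L.

0.248 mg/L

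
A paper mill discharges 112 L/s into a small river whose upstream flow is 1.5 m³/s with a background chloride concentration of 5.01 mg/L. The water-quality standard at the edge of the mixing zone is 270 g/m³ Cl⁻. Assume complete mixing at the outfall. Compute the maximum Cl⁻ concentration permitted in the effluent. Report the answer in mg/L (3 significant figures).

112 L/s = 0.112 m³/s.
Mass balance: 270·1.612 = 0.112·Cₑ + 1.5·5.01.
Cₑ = (435.2 − 7.515) / 0.112 = 3819 mg/L.

3820 mg/L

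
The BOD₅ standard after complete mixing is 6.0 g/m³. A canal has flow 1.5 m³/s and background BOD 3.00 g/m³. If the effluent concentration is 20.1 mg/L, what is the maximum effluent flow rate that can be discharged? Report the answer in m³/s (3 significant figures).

Mass balance at complete mixing: C_std·(Q_w + Q_r) = Q_w·C_e + Q_r·C_b.
Rearranging, Q_w = Q_r·(C_std − C_b)/(C_e − C_std) = 1.5·(6 − 3) / (20.1 − 6) = 0.3191 m³/s.

0.319 m³/s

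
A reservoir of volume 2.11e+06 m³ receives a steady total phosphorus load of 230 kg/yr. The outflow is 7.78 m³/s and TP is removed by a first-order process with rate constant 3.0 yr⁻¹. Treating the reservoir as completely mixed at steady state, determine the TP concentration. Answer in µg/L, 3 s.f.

0.913 µg/L

Outflow Q = 7.78 m³/s × 3.156e+07 s/yr = 2.455e+08 m³/yr.
Steady-state CSTR mass balance: W = Q·C + k·V·C, so C = W/(Q + kV).
Q + kV = 2.455e+08 + 3.0·2.11e+06 = 2.518e+08 m³/yr.
C = 230/2.518e+08 = 9.132e-07 kg/m³ = 0.0009132 mg/L = 0.9132 µg/L.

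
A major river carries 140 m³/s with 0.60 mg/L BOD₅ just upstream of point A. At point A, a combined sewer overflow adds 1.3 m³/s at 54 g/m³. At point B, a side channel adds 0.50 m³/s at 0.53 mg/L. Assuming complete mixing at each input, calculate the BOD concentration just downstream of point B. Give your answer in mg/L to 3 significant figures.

1.09 mg/L

After input A: C = (140·0.6 + 1.3·54) / 141.3 = 1.091 mg/L.
After input B: C = (141.3·1.091 + 0.5·0.53) / 141.8 = 1.089 mg/L.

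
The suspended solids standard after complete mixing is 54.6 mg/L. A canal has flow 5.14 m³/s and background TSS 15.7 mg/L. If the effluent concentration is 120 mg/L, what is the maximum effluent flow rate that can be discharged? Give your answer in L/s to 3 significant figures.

3060 L/s

Mass balance at complete mixing: C_std·(Q_w + Q_r) = Q_w·C_e + Q_r·C_b.
Rearranging, Q_w = Q_r·(C_std − C_b)/(C_e − C_std) = 5.14·(54.6 − 15.7) / (120 − 54.6) = 3.057 m³/s.
= 3057 L/s.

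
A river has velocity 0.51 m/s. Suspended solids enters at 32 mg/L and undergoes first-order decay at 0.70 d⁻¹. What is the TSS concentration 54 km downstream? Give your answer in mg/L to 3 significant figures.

13.6 mg/L

Travel time t = 54 km / 0.51 m/s = 5.4e+04/0.51 = 1.059e+05 s = 1.225 d.
First-order decay: C = 32·exp(−0.70·1.225) = 32·0.4241 = 13.57 mg/L.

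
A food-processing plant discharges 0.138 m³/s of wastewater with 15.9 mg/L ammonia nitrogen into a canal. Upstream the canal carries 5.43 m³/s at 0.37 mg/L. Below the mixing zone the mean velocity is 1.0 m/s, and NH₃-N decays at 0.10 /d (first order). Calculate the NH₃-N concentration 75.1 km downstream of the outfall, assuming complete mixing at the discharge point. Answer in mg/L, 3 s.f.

After complete mixing, C₀ = (0.138·15.9 + 5.43·0.37) / 5.568 = 0.7549 mg/L.
Travel time t = 7.51e+04 m / 1.0 m/s = 7.51e+04 s = 0.8692 d.
C = 0.7549·exp(−0.10·0.8692) = 0.7549·0.9167 = 0.6921 mg/L.

0.692 mg/L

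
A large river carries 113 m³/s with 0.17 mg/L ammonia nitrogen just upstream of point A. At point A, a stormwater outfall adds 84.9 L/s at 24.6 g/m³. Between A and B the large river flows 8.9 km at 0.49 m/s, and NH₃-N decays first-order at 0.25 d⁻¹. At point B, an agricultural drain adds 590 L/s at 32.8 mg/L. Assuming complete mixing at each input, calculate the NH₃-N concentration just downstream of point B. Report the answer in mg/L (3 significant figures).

0.348 mg/L

84.9 L/s = 0.0849 m³/s.
After input A: C = (113·0.17 + 0.0849·24.6) / 113.1 = 0.1883 mg/L.
Over the 8.9 km reach to input B (t = 1.816e+04 s = 0.2102 d), decay gives C = 0.1883·exp(−0.25·0.2102) = 0.1787 mg/L.
590 L/s = 0.59 m³/s.
After input B: C = (113.1·0.1787 + 0.59·32.8) / 113.7 = 0.348 mg/L.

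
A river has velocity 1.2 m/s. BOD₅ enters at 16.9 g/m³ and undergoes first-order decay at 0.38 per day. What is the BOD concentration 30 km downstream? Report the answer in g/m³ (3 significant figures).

Travel time t = 30 km / 1.2 m/s = 3e+04/1.2 = 2.5e+04 s = 0.2894 d.
First-order decay: C = 16.9·exp(−0.38·0.2894) = 16.9·0.8959 = 15.14 g/m³.

15.1 g/m³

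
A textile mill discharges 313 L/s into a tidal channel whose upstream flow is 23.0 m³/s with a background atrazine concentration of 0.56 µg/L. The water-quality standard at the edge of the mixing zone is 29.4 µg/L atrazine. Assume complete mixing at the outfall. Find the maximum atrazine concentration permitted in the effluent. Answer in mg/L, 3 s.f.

313 L/s = 0.313 m³/s.
0.56 µg/L = 0.00056 mg/L.
29.4 µg/L = 0.0294 mg/L.
Mass balance: 0.0294·23.31 = 0.313·Cₑ + 23·0.00056.
Cₑ = (0.6854 − 0.01288) / 0.313 = 2.149 mg/L.

2.15 mg/L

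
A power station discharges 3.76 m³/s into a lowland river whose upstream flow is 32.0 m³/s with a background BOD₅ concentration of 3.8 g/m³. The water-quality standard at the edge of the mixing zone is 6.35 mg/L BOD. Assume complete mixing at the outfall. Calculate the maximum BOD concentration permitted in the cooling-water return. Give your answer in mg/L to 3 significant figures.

Mass balance: 6.35·35.76 = 3.76·Cₑ + 32·3.8.
Cₑ = (227.1 − 121.6) / 3.76 = 28.05 mg/L.

28.1 mg/L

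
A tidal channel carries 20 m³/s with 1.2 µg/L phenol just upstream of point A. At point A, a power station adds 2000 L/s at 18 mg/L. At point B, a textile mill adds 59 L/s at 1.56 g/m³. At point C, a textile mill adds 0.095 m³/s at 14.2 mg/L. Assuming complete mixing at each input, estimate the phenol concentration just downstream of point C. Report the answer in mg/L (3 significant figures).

1.69 mg/L

1.2 µg/L = 0.0012 mg/L.
2000 L/s = 2 m³/s.
After input A: C = (20·0.0012 + 2·18) / 22 = 1.637 mg/L.
59 L/s = 0.059 m³/s.
After input B: C = (22·1.637 + 0.059·1.56) / 22.06 = 1.637 mg/L.
After input C: C = (22.06·1.637 + 0.095·14.2) / 22.15 = 1.691 mg/L.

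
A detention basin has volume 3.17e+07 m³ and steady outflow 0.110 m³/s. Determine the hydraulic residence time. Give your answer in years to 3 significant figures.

Q = 0.110 m³/s × 3.156e+07 s/yr = 3.471e+06 m³/yr.
Hydraulic residence time τ = V/Q = 3.17e+07/3.471e+06 = 9.132 yr.

9.13 yr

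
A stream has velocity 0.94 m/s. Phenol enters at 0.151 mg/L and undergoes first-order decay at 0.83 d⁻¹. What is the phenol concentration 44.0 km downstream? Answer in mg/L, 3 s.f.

Travel time t = 44.0 km / 0.94 m/s = 4.4e+04/0.94 = 4.681e+04 s = 0.5418 d.
First-order decay: C = 0.151·exp(−0.83·0.5418) = 0.151·0.6378 = 0.09631 mg/L.

0.0963 mg/L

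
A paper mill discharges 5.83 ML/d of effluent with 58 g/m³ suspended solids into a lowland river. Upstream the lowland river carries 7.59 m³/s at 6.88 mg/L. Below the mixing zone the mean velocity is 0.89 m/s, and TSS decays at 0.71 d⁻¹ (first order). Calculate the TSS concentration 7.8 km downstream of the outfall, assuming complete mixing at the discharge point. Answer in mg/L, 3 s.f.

6.82 mg/L

5.83 ML/d = 0.06748 m³/s.
After complete mixing, C₀ = (0.06748·58 + 7.59·6.88) / 7.657 = 7.33 mg/L.
Travel time t = 7800 m / 0.89 m/s = 8764 s = 0.1014 d.
C = 7.33·exp(−0.71·0.1014) = 7.33·0.9305 = 6.821 mg/L.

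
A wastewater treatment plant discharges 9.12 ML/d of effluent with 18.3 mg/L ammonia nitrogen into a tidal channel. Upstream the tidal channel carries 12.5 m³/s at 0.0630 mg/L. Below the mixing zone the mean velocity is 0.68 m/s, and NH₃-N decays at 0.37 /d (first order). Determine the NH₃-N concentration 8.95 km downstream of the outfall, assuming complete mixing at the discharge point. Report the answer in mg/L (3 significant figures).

9.12 ML/d = 0.1056 m³/s.
After complete mixing, C₀ = (0.1056·18.3 + 12.5·0.063) / 12.61 = 0.2157 mg/L.
Travel time t = 8950 m / 0.68 m/s = 1.316e+04 s = 0.1523 d.
C = 0.2157·exp(−0.37·0.1523) = 0.2157·0.9452 = 0.2039 mg/L.

0.204 mg/L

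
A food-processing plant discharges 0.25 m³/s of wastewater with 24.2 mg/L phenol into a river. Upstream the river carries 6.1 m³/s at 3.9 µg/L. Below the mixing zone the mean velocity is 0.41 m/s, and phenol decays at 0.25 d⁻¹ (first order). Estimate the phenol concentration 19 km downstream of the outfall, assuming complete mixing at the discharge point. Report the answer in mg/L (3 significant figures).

3.9 µg/L = 0.0039 mg/L.
After complete mixing, C₀ = (0.25·24.2 + 6.1·0.0039) / 6.35 = 0.9565 mg/L.
Travel time t = 1.9e+04 m / 0.41 m/s = 4.634e+04 s = 0.5364 d.
C = 0.9565·exp(−0.25·0.5364) = 0.9565·0.8745 = 0.8365 mg/L.

0.836 mg/L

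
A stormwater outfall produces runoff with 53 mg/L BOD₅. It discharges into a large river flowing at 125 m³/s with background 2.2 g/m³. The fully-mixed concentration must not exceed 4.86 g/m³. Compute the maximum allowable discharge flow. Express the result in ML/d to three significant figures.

597 ML/d

Mass balance at complete mixing: C_std·(Q_w + Q_r) = Q_w·C_e + Q_r·C_b.
Rearranging, Q_w = Q_r·(C_std − C_b)/(C_e − C_std) = 125·(4.86 − 2.2) / (53 − 4.86) = 6.907 m³/s.
= 596.8 ML/d.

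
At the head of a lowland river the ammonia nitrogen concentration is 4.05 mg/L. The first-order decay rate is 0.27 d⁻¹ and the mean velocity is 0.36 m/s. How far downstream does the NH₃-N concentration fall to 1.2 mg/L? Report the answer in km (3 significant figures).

From C = C₀·e^(−kt), t = ln(C₀/C)/k = ln(4.05/1.2)/0.27 = 1.216/0.27 = 4.505 d.
Distance = v·t = 0.36 m/s × 3.892e+05 s = 1.401e+05 m = 140.1 km.

140 km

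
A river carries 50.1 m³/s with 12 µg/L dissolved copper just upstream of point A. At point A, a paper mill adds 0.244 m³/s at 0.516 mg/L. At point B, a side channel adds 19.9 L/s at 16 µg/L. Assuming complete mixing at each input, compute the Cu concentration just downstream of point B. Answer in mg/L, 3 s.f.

0.0144 mg/L

12 µg/L = 0.012 mg/L.
After input A: C = (50.1·0.012 + 0.244·0.516) / 50.34 = 0.01444 mg/L.
19.9 L/s = 0.0199 m³/s.
16 µg/L = 0.016 mg/L.
After input B: C = (50.34·0.01444 + 0.0199·0.016) / 50.36 = 0.01444 mg/L.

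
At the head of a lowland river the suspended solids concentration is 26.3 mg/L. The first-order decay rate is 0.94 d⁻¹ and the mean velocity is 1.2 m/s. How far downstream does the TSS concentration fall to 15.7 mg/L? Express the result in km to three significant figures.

56.9 km

From C = C₀·e^(−kt), t = ln(C₀/C)/k = ln(26.3/15.7)/0.94 = 0.5159/0.94 = 0.5488 d.
Distance = v·t = 1.2 m/s × 4.742e+04 s = 5.69e+04 m = 56.9 km.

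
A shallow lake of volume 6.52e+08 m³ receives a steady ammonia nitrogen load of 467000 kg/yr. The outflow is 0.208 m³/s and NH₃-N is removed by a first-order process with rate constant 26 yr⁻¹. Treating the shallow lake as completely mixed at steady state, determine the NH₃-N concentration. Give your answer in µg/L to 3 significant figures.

Outflow Q = 0.208 m³/s × 3.156e+07 s/yr = 6.564e+06 m³/yr.
Steady-state CSTR mass balance: W = Q·C + k·V·C, so C = W/(Q + kV).
Q + kV = 6.564e+06 + 26·6.52e+08 = 1.696e+10 m³/yr.
C = 467000/1.696e+10 = 2.754e-05 kg/m³ = 0.02754 mg/L = 27.54 µg/L.

27.5 µg/L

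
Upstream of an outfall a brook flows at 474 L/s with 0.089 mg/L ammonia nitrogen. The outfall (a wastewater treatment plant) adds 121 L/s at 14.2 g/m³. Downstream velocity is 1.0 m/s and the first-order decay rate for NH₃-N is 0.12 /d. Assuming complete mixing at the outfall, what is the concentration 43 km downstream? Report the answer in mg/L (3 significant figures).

2.79 mg/L

121 L/s = 0.121 m³/s.
474 L/s = 0.474 m³/s.
After complete mixing, C₀ = (0.121·14.2 + 0.474·0.089) / 0.595 = 2.959 mg/L.
Travel time t = 4.3e+04 m / 1.0 m/s = 4.3e+04 s = 0.4977 d.
C = 2.959·exp(−0.12·0.4977) = 2.959·0.942 = 2.787 mg/L.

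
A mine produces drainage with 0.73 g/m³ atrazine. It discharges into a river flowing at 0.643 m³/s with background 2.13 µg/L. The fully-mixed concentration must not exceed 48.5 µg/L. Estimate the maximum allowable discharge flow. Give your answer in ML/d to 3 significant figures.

2.13 µg/L = 0.00213 mg/L.
48.5 µg/L = 0.0485 mg/L.
Mass balance at complete mixing: C_std·(Q_w + Q_r) = Q_w·C_e + Q_r·C_b.
Rearranging, Q_w = Q_r·(C_std − C_b)/(C_e − C_std) = 0.643·(0.0485 − 0.00213) / (0.73 − 0.0485) = 0.04375 m³/s.
= 3.78 ML/d.

3.78 ML/d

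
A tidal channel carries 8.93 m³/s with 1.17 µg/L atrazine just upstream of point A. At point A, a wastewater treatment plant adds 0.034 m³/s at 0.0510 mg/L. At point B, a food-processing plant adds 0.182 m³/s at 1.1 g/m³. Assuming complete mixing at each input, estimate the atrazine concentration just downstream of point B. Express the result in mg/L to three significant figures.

1.17 µg/L = 0.00117 mg/L.
After input A: C = (8.93·0.00117 + 0.034·0.051) / 8.964 = 0.001359 mg/L.
After input B: C = (8.964·0.001359 + 0.182·1.1) / 9.146 = 0.02322 mg/L.

0.0232 mg/L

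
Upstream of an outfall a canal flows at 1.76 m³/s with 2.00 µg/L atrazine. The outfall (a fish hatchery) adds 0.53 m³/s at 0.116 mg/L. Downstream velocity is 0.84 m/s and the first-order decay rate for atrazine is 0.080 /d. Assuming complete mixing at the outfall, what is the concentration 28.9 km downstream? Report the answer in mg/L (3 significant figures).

2.00 µg/L = 0.002 mg/L.
After complete mixing, C₀ = (0.53·0.116 + 1.76·0.002) / 2.29 = 0.02838 mg/L.
Travel time t = 2.89e+04 m / 0.84 m/s = 3.44e+04 s = 0.3982 d.
C = 0.02838·exp(−0.080·0.3982) = 0.02838·0.9686 = 0.02749 mg/L.

0.0275 mg/L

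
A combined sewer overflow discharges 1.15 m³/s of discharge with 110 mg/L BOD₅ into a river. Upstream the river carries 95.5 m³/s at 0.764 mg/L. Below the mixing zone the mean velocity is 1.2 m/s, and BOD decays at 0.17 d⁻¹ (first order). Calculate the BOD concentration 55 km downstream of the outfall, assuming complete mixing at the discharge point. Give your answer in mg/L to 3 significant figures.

1.89 mg/L

After complete mixing, C₀ = (1.15·110 + 95.5·0.764) / 96.65 = 2.064 mg/L.
Travel time t = 5.5e+04 m / 1.2 m/s = 4.583e+04 s = 0.5305 d.
C = 2.064·exp(−0.17·0.5305) = 2.064·0.9138 = 1.886 mg/L.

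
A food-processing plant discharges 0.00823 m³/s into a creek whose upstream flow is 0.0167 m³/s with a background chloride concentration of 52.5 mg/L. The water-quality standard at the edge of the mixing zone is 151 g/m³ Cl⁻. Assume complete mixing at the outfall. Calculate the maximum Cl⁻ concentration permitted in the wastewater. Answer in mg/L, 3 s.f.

Mass balance: 151·0.02493 = 0.00823·Cₑ + 0.0167·52.5.
Cₑ = (3.764 − 0.8768) / 0.00823 = 350.9 mg/L.

351 mg/L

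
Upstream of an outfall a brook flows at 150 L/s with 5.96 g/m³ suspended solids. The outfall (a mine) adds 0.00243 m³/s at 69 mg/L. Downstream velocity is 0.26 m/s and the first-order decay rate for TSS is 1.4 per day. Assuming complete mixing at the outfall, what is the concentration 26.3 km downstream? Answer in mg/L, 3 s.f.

150 L/s = 0.15 m³/s.
After complete mixing, C₀ = (0.00243·69 + 0.15·5.96) / 0.1524 = 6.965 mg/L.
Travel time t = 2.63e+04 m / 0.26 m/s = 1.012e+05 s = 1.171 d.
C = 6.965·exp(−1.4·1.171) = 6.965·0.1942 = 1.352 mg/L.

1.35 mg/L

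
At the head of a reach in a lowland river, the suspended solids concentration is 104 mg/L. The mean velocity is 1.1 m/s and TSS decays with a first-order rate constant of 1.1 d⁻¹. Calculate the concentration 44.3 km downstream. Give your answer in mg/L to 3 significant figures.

62.3 mg/L

Travel time t = 44.3 km / 1.1 m/s = 4.43e+04/1.1 = 4.027e+04 s = 0.4661 d.
First-order decay: C = 104·exp(−1.1·0.4661) = 104·0.5989 = 62.28 mg/L.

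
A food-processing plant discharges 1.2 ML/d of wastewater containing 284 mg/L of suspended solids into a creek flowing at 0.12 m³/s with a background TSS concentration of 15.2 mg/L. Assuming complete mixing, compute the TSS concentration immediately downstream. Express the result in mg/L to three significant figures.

43.1 mg/L

1.2 ML/d = 0.01389 m³/s.
Flow-weighted mixing gives C = (0.01389·284 + 0.12·15.2) / (0.01389 + 0.12) = 5.768/0.1339 = 43.08 mg/L.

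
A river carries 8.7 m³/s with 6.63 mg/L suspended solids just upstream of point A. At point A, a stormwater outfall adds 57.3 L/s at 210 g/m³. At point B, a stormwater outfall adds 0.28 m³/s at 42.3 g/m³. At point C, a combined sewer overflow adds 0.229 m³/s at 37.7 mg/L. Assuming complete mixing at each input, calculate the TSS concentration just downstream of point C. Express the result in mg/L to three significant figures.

9.73 mg/L

57.3 L/s = 0.0573 m³/s.
After input A: C = (8.7·6.63 + 0.0573·210) / 8.757 = 7.961 mg/L.
After input B: C = (8.757·7.961 + 0.28·42.3) / 9.037 = 9.025 mg/L.
After input C: C = (9.037·9.025 + 0.229·37.7) / 9.266 = 9.733 mg/L.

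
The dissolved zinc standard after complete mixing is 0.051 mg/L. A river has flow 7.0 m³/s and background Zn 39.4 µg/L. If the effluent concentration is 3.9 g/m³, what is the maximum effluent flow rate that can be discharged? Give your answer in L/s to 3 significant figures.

39.4 µg/L = 0.0394 mg/L.
Mass balance at complete mixing: C_std·(Q_w + Q_r) = Q_w·C_e + Q_r·C_b.
Rearranging, Q_w = Q_r·(C_std − C_b)/(C_e − C_std) = 7.0·(0.051 − 0.0394) / (3.9 − 0.051) = 0.0211 m³/s.
= 21.1 L/s.

21.1 L/s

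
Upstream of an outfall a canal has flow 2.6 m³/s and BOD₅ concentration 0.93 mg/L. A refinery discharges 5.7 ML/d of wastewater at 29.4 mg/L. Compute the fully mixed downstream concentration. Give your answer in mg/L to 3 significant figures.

1.63 mg/L

5.7 ML/d = 0.06597 m³/s.
Conservation of mass across the mixing zone: C = (0.06597·29.4 + 2.6·0.93) / (0.06597 + 2.6) = 4.358/2.666 = 1.635 mg/L.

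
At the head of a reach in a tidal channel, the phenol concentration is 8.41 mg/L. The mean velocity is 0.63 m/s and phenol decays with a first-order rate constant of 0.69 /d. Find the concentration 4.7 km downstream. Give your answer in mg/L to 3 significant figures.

7.92 mg/L

Travel time t = 4.7 km / 0.63 m/s = 4700/0.63 = 7460 s = 0.08635 d.
First-order decay: C = 8.41·exp(−0.69·0.08635) = 8.41·0.9422 = 7.924 mg/L.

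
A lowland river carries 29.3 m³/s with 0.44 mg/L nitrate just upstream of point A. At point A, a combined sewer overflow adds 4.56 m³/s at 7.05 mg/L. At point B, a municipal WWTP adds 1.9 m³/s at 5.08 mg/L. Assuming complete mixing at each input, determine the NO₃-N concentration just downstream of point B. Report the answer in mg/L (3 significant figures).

After input A: C = (29.3·0.44 + 4.56·7.05) / 33.86 = 1.33 mg/L.
After input B: C = (33.86·1.33 + 1.9·5.08) / 35.76 = 1.529 mg/L.

1.53 mg/L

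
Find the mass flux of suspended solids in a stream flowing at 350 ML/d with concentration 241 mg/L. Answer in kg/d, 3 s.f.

350 ML/d = 4.051 m³/s.
Mass flux = Q·C = 4.051 m³/s × 241 g/m³ = 976.3 g/s.
= 976.3 g/s × 86.4 = 8.435e+04 kg/d.

84400 kg/d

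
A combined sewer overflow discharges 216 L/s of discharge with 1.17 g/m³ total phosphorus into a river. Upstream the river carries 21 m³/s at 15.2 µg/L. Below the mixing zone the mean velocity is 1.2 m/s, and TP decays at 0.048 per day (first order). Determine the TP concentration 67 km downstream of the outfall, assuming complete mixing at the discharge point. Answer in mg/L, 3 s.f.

216 L/s = 0.216 m³/s.
15.2 µg/L = 0.0152 mg/L.
After complete mixing, C₀ = (0.216·1.17 + 21·0.0152) / 21.22 = 0.02696 mg/L.
Travel time t = 6.7e+04 m / 1.2 m/s = 5.583e+04 s = 0.6462 d.
C = 0.02696·exp(−0.048·0.6462) = 0.02696·0.9695 = 0.02613 mg/L.

0.0261 mg/L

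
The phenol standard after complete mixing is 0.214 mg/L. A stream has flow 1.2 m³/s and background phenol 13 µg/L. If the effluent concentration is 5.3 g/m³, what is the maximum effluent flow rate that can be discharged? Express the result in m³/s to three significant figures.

0.0474 m³/s

13 µg/L = 0.013 mg/L.
Mass balance at complete mixing: C_std·(Q_w + Q_r) = Q_w·C_e + Q_r·C_b.
Rearranging, Q_w = Q_r·(C_std − C_b)/(C_e − C_std) = 1.2·(0.214 − 0.013) / (5.3 − 0.214) = 0.04742 m³/s.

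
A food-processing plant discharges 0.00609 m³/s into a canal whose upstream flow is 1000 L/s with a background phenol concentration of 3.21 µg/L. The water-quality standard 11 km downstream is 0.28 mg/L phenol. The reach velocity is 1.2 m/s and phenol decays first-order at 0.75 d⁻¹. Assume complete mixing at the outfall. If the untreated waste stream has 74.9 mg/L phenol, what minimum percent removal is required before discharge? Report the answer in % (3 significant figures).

33.8 %

1000 L/s = 1 m³/s.
3.21 µg/L = 0.00321 mg/L.
Travel time to the compliance point: t = 1.1e+04/1.2 = 9167 s = 0.1061 d; decay factor exp(−0.75·0.1061) = 0.9235.
So the concentration just after mixing may be at most 0.28/0.9235 = 0.3032 mg/L.
Mass balance: 0.3032·1.006 = 0.00609·Cₑ + 1·0.00321.
Cₑ = (0.305 − 0.00321) / 0.00609 = 49.56 mg/L.
Required removal = 1 − 49.56/74.9 = 33.83 %.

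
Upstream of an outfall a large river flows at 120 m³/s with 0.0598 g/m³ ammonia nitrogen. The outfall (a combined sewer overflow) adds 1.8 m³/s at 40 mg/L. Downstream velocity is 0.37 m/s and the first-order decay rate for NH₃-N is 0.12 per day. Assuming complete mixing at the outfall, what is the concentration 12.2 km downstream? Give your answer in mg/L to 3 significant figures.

After complete mixing, C₀ = (1.8·40 + 120·0.0598) / 121.8 = 0.65 mg/L.
Travel time t = 1.22e+04 m / 0.37 m/s = 3.297e+04 s = 0.3816 d.
C = 0.65·exp(−0.12·0.3816) = 0.65·0.9552 = 0.621 mg/L.

0.621 mg/L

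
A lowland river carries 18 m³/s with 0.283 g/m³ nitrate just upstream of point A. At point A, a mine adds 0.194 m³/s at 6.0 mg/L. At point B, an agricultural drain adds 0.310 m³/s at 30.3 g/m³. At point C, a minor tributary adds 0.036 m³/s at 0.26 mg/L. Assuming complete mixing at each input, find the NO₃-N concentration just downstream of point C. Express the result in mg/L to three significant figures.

After input A: C = (18·0.283 + 0.194·6) / 18.19 = 0.344 mg/L.
After input B: C = (18.19·0.344 + 0.31·30.3) / 18.5 = 0.8458 mg/L.
After input C: C = (18.5·0.8458 + 0.036·0.26) / 18.54 = 0.8447 mg/L.

0.845 mg/L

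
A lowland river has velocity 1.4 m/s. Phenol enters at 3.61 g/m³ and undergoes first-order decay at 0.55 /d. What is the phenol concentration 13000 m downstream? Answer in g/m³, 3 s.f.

Travel time t = 13000 m / 1.4 m/s = 1.3e+04/1.4 = 9286 s = 0.1075 d.
First-order decay: C = 3.61·exp(−0.55·0.1075) = 3.61·0.9426 = 3.403 g/m³.

3.40 g/m³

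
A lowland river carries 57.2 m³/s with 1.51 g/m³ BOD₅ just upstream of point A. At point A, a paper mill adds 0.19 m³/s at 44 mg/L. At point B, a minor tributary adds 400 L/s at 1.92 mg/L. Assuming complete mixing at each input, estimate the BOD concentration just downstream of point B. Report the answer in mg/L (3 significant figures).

After input A: C = (57.2·1.51 + 0.19·44) / 57.39 = 1.651 mg/L.
400 L/s = 0.4 m³/s.
After input B: C = (57.39·1.651 + 0.4·1.92) / 57.79 = 1.653 mg/L.

1.65 mg/L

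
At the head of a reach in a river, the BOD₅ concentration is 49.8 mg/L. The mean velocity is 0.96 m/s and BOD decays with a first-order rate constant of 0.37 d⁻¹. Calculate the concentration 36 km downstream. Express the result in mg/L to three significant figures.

42.4 mg/L

Travel time t = 36 km / 0.96 m/s = 3.6e+04/0.96 = 3.75e+04 s = 0.434 d.
First-order decay: C = 49.8·exp(−0.37·0.434) = 49.8·0.8516 = 42.41 mg/L.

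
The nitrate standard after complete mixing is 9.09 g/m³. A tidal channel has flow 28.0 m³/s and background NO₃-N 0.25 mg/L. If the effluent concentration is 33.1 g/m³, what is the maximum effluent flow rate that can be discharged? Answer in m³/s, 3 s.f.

Mass balance at complete mixing: C_std·(Q_w + Q_r) = Q_w·C_e + Q_r·C_b.
Rearranging, Q_w = Q_r·(C_std − C_b)/(C_e − C_std) = 28.0·(9.09 − 0.25) / (33.1 − 9.09) = 10.31 m³/s.

10.3 m³/s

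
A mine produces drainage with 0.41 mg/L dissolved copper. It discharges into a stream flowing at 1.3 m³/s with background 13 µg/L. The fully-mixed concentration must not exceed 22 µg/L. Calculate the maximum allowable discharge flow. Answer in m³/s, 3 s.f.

13 µg/L = 0.013 mg/L.
22 µg/L = 0.022 mg/L.
Mass balance at complete mixing: C_std·(Q_w + Q_r) = Q_w·C_e + Q_r·C_b.
Rearranging, Q_w = Q_r·(C_std − C_b)/(C_e − C_std) = 1.3·(0.022 − 0.013) / (0.41 − 0.022) = 0.03015 m³/s.

0.0302 m³/s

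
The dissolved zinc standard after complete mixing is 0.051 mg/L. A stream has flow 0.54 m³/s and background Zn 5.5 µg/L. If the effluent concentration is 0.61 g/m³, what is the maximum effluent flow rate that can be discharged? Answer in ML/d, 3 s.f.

3.80 ML/d

5.5 µg/L = 0.0055 mg/L.
Mass balance at complete mixing: C_std·(Q_w + Q_r) = Q_w·C_e + Q_r·C_b.
Rearranging, Q_w = Q_r·(C_std − C_b)/(C_e − C_std) = 0.54·(0.051 − 0.0055) / (0.61 − 0.051) = 0.04395 m³/s.
= 3.798 ML/d.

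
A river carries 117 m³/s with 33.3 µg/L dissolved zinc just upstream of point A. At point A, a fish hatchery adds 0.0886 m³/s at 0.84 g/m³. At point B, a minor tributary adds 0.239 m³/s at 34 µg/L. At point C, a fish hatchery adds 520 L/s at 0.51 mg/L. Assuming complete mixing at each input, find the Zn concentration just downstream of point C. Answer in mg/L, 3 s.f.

0.0360 mg/L

33.3 µg/L = 0.0333 mg/L.
After input A: C = (117·0.0333 + 0.0886·0.84) / 117.1 = 0.03391 mg/L.
34 µg/L = 0.034 mg/L.
After input B: C = (117.1·0.03391 + 0.239·0.034) / 117.3 = 0.03391 mg/L.
520 L/s = 0.52 m³/s.
After input C: C = (117.3·0.03391 + 0.52·0.51) / 117.8 = 0.03601 mg/L.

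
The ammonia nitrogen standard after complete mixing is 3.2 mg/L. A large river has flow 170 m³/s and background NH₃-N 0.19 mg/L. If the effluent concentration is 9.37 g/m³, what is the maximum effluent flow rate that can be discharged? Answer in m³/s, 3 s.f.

Mass balance at complete mixing: C_std·(Q_w + Q_r) = Q_w·C_e + Q_r·C_b.
Rearranging, Q_w = Q_r·(C_std − C_b)/(C_e − C_std) = 170·(3.2 − 0.19) / (9.37 − 3.2) = 82.93 m³/s.

82.9 m³/s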